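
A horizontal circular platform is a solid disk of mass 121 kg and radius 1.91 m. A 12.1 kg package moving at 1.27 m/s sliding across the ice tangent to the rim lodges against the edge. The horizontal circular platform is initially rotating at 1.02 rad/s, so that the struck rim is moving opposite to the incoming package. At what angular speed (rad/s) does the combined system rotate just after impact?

|ω_f| ≈ 0.739 rad/s

About the central axle the impulsive forces during the collision are internal, so angular momentum about that axis is conserved.
I_p = ½(121)(1.91)² = 220.7 kg·m². Taking the sense of the package's angular momentum as positive, L_{package} = m v R = (12.1)(1.27)(1.91) = 29.35 kg·m²/s.
L_i = −I_p ω_p + m v R = −(220.7)(1.02) + 29.35 = -195.8 kg·m²/s.
After sticking, I_f = I_p + m R² = 220.7 + (12.1)(1.91)² = 264.9 kg·m².
ω_f = L_i / I_f = -195.8 / 264.9 = -0.7392 rad/s.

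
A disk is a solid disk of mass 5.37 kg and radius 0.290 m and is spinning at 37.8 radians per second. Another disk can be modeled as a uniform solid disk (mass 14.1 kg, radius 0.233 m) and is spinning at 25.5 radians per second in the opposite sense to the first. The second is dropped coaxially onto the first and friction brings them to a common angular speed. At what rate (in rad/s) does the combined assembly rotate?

No external torque acts about the common axis, so total angular momentum is conserved.
Moments of inertia: I_A = ½(5.37)(0.290)² = 0.2258 kg·m²; I_B = ½(14.1)(0.233)² = 0.3827 kg·m².
Taking A's sense as positive: L = (0.2258)(37.8) − (0.3827)(25.5) = -1.224 kg·m²·rad/s.
Combined I = 0.2258 + 0.3827 = 0.6085 kg·m².
ω_f = L / I = -1.224 / 0.6085 = -2.012 rad/s.

|ω_f| ≈ 2.01 rad/s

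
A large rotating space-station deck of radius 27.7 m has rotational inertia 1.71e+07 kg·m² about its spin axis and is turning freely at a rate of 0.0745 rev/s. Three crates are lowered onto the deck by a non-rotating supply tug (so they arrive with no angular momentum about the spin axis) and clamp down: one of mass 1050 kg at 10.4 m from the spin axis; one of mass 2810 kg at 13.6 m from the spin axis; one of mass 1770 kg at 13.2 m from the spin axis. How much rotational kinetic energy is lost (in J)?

energy lost ≈ 97800 J

The added mass arrives with no angular momentum about the spin axis, and any external torque about the spin axis is negligible, so the system's angular momentum is conserved.
Added inertia Σmr² = (1050)(10.4)² + (2810)(13.6)² + (1770)(13.2)² = 9.417e+05 kg·m²; I_f = 1.710e+07 + 9.417e+05 = 1.804e+07 kg·m².
ω_f = I_p ω_i / I_f = (1.710e+07)(0.0745) / 1.804e+07 = 0.07061 rev/s.
KE_i = ½(1.710e+07)(0.4681 rad/s)² = 1.873e+06 J; KE_f = ½(1.804e+07)(0.4437)² = 1.776e+06 J.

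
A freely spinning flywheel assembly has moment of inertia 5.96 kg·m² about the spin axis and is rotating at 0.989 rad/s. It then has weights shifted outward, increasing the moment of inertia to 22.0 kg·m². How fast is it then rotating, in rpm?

ω₂ ≈ 2.56 rpm

With no external torque about the axis, L is conserved: I₁ω₁ = I₂ω₂.
ω₂ = I₁ω₁ / I₂ = (5.960)(0.989 rad/s) / (22.00) = 0.2679 rad/s = 2.559 rpm.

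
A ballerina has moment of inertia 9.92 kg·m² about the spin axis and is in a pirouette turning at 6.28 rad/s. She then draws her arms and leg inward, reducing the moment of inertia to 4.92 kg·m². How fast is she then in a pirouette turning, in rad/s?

ω₂ ≈ 12.7 rad/s

No external torque acts about the spin axis, so angular momentum is conserved.
ω₂ = I₁ω₁ / I₂ = (9.920)(6.28 rad/s) / (4.920) = 12.66 rad/s.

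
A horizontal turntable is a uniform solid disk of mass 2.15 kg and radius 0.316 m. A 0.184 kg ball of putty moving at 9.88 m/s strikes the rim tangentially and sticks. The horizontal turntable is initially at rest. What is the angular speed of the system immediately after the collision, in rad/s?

About the axle the impulsive forces during the collision are internal, so angular momentum about that axis is conserved.
I_p = ½(2.15)(0.316)² = 0.1073 kg·m². Taking the sense of the ball of putty's angular momentum as positive, L_{ball} = m v R = (0.184)(9.88)(0.316) = 0.5745 kg·m²/s.
L_i = 0 + 0.5745 = 0.5745 kg·m²/s.
After sticking, I_f = I_p + m R² = 0.1073 + (0.184)(0.316)² = 0.1257 kg·m².
ω_f = L_i / I_f = 0.5745 / 0.1257 = 4.569 rad/s.

|ω_f| ≈ 4.57 rad/s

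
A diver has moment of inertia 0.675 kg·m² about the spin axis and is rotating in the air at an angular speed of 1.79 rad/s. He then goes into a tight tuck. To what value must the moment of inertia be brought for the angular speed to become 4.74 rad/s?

I₂ ≈ 0.255 kg·m²

With no external torque about the axis, L is conserved: I₁ω₁ = I₂ω₂.
I₂ = I₁ω₁ / ω₂ = (0.675)(1.79) / (4.74) = 0.2549 kg·m².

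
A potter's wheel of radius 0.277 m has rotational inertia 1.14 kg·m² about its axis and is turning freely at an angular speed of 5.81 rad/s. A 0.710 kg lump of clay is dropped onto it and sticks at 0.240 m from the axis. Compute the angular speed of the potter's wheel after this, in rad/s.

ω_f ≈ 5.61 rad/s

The added mass arrives with no angular momentum about the axis, and any external torque about the axis is negligible, so the system's angular momentum is conserved.
Added inertia Σmr² = (0.710)(0.240)² = 0.04090 kg·m²; I_f = 1.140 + 0.04090 = 1.181 kg·m².
ω_f = I_p ω_i / I_f = (1.140)(5.81) / 1.181 = 5.609 rad/s.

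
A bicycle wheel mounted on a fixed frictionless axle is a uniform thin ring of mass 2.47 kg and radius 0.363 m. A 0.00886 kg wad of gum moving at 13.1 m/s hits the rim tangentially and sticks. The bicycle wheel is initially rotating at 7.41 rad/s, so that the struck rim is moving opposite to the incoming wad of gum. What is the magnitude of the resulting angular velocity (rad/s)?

|ω_f| ≈ 7.25 rad/s

The axle reaction passes through the axle and exerts no torque about it; angular momentum about the axle is conserved through the impact.
I_p = (2.47)(0.363)² = 0.3255 kg·m². Taking the sense of the wad of gum's angular momentum as positive, L_{wad} = m v R = (0.00886)(13.1)(0.363) = 0.04213 kg·m²/s.
L_i = −I_p ω_p + m v R = −(0.3255)(7.41) + 0.04213 = -2.370 kg·m²/s.
After sticking, I_f = I_p + m R² = 0.3255 + (0.00886)(0.363)² = 0.3266 kg·m².
ω_f = L_i / I_f = -2.370 / 0.3266 = -7.255 rad/s.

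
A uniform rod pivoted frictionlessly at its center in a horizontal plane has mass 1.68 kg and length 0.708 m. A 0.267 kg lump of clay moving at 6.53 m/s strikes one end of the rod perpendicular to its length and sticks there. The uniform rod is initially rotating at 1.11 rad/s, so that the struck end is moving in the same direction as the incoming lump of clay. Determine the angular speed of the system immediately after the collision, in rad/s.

The axle reaction passes through the pivot and exerts no torque about it; angular momentum about the pivot is conserved through the impact.
I_p = (1/12)(1.68)(0.708)² = 0.07018 kg·m². Taking the sense of the lump of clay's angular momentum as positive, L_{lump} = m v R = (0.267)(6.53)(0.708/2) = 0.6172 kg·m²/s.
L_i = +I_p ω_p + m v R = +(0.07018)(1.11) + 0.6172 = 0.6951 kg·m²/s.
After sticking, I_f = I_p + m R² = 0.07018 + (0.267)(0.708/2)² = 0.1036 kg·m².
ω_f = L_i / I_f = 0.6951 / 0.1036 = 6.707 rad/s.

|ω_f| ≈ 6.71 rad/s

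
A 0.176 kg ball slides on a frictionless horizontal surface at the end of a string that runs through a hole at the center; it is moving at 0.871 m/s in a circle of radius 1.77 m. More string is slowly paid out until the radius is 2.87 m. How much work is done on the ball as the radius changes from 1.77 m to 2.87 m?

W ≈ -0.0414 J

Central (radial) force ⇒ zero torque about the center ⇒ m v r is constant.
v₂ = v₁ r₁ / r₂ = (0.871)(1.77) / (2.87) = 0.5372 m/s.
W = ΔKE = ½m(v₂² − v₁²) = -0.04137 J.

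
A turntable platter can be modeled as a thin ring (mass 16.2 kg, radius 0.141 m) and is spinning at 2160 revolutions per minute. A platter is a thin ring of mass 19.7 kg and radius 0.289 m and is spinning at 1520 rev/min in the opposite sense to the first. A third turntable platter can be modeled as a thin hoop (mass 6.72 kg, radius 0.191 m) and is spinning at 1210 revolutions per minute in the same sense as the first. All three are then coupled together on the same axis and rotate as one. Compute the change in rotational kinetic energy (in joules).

No external torque acts about the common axis, so total angular momentum is conserved.
Moments of inertia: I_A = (16.2)(0.141)² = 0.3221 kg·m²; I_B = (19.7)(0.289)² = 1.645 kg·m²; I_C = (6.72)(0.191)² = 0.2452 kg·m².
Taking A's sense as positive: L = (0.3221)(2160) − (1.645)(1520) + (0.2452)(1210) = -1509 kg·m²·rpm.
Combined I = 0.3221 + 1.645 + 0.2452 = 2.213 kg·m².
ω_f = L / I = -1509 / 2.213 = -681.8 rpm.
KE_i = ½ΣIω² = 31050 J; KE_f = ½(2.213)(71.40)² = 5640 J.

ΔKE ≈ -25400 J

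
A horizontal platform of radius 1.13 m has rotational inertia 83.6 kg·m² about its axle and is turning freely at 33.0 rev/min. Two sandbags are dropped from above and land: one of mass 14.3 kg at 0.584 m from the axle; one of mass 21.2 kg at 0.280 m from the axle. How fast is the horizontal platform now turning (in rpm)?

ω_f ≈ 30.6 rpm

The added mass arrives with no angular momentum about the axle, and any external torque about the axle is negligible, so the system's angular momentum is conserved.
Added inertia Σmr² = (14.3)(0.584)² + (21.2)(0.280)² = 6.539 kg·m²; I_f = 83.60 + 6.539 = 90.14 kg·m².
ω_f = I_p ω_i / I_f = (83.60)(33.0) / 90.14 = 30.61 rpm.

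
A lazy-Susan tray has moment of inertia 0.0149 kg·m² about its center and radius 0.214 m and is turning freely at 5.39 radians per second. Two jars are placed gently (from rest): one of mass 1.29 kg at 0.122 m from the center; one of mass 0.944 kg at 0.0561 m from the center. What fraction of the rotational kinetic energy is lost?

fraction ≈ 0.598

No external torque acts about the center; L_before = L_after.
Added inertia Σmr² = (1.29)(0.122)² + (0.944)(0.0561)² = 0.02217 kg·m²; I_f = 0.01490 + 0.02217 = 0.03707 kg·m².
ω_f = I_p ω_i / I_f = (0.01490)(5.39) / 0.03707 = 2.166 rad/s.
KE_i = ½(0.01490)(5.390 rad/s)² = 0.2164 J; KE_f = ½(0.03707)(2.166)² = 0.08699 J.
Fraction lost = 0.5981.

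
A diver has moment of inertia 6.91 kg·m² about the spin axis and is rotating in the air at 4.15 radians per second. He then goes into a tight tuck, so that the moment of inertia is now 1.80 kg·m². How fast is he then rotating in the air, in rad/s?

With no external torque about the axis, L is conserved: I₁ω₁ = I₂ω₂.
ω₂ = I₁ω₁ / I₂ = (6.910)(4.15 rad/s) / (1.800) = 15.93 rad/s.

ω₂ ≈ 15.9 rad/s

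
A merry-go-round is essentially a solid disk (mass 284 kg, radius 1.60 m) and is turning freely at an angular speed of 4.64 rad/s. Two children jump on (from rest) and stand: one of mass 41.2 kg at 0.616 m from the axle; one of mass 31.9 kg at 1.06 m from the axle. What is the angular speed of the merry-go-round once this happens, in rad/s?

No external torque acts about the axle; L_before = L_after.
I_p = ½(284)(1.60)² = 363.5 kg·m².
Added inertia Σmr² = (41.2)(0.616)² + (31.9)(1.06)² = 51.48 kg·m²; I_f = 363.5 + 51.48 = 415.0 kg·m².
ω_f = I_p ω_i / I_f = (363.5)(4.64) / 415.0 = 4.064 rad/s.

ω_f ≈ 4.06 rad/s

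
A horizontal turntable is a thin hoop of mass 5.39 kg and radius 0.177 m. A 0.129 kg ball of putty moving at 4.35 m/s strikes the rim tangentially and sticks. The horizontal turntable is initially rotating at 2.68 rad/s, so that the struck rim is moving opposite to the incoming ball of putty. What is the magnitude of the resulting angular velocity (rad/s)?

About the axle the impulsive forces during the collision are internal, so angular momentum about that axis is conserved.
I_p = (5.39)(0.177)² = 0.1689 kg·m². Taking the sense of the ball of putty's angular momentum as positive, L_{ball} = m v R = (0.129)(4.35)(0.177) = 0.09932 kg·m²/s.
L_i = −I_p ω_p + m v R = −(0.1689)(2.68) + 0.09932 = -0.3532 kg·m²/s.
After sticking, I_f = I_p + m R² = 0.1689 + (0.129)(0.177)² = 0.1729 kg·m².
ω_f = L_i / I_f = -0.3532 / 0.1729 = -2.043 rad/s.

|ω_f| ≈ 2.04 rad/s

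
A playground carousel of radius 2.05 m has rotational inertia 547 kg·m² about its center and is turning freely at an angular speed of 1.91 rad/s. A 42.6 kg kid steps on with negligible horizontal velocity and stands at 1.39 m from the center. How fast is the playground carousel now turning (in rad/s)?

ω_f ≈ 1.66 rad/s

No external torque acts about the center; L_before = L_after.
Added inertia Σmr² = (42.6)(1.39)² = 82.31 kg·m²; I_f = 547.0 + 82.31 = 629.3 kg·m².
ω_f = I_p ω_i / I_f = (547.0)(1.91) / 629.3 = 1.660 rad/s.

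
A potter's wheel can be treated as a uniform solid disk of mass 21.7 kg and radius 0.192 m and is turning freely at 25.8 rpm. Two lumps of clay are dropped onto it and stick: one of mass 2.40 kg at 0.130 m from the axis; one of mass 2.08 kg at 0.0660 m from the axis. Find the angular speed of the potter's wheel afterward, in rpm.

No external torque acts about the axis; L_before = L_after.
I_p = ½(21.7)(0.192)² = 0.4000 kg·m².
Added inertia Σmr² = (2.40)(0.130)² + (2.08)(0.0660)² = 0.04962 kg·m²; I_f = 0.4000 + 0.04962 = 0.4496 kg·m².
ω_f = I_p ω_i / I_f = (0.4000)(25.8) / 0.4496 = 22.95 rpm.

ω_f ≈ 23.0 rpm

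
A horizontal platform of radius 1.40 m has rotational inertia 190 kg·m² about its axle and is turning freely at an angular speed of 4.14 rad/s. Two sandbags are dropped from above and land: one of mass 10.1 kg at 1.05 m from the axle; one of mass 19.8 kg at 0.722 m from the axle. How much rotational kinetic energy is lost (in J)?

No external torque acts about the axle; L_before = L_after.
Added inertia Σmr² = (10.1)(1.05)² + (19.8)(0.722)² = 21.46 kg·m²; I_f = 190.0 + 21.46 = 211.5 kg·m².
ω_f = I_p ω_i / I_f = (190.0)(4.14) / 211.5 = 3.720 rad/s.
KE_i = ½(190.0)(4.140 rad/s)² = 1628 J; KE_f = ½(211.5)(3.720)² = 1463 J.

energy lost ≈ 165 J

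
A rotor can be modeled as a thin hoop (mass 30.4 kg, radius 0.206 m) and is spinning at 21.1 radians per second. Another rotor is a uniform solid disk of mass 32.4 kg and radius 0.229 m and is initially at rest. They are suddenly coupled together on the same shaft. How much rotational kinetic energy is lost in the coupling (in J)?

No external torque acts about the common axis, so total angular momentum is conserved.
Moments of inertia: I_A = (30.4)(0.206)² = 1.290 kg·m²; I_B = ½(32.4)(0.229)² = 0.8495 kg·m².
Taking A's sense as positive: L = (1.290)(21.1) = 27.22 kg·m²·rad/s.
Combined I = 1.290 + 0.8495 = 2.140 kg·m².
ω_f = L / I = 27.22 / 2.140 = 12.72 rad/s.
KE_i = ½ΣIω² = 287.2 J; KE_f = ½(2.140)(12.72)² = 173.1 J.

ΔKE lost ≈ 114 J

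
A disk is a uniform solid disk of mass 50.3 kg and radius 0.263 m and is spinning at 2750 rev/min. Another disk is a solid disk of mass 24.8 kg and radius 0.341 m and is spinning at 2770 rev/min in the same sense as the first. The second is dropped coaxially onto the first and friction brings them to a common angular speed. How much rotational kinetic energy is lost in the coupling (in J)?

The coupling torques are internal; angular momentum about the shared axis is conserved.
Moments of inertia: I_A = ½(50.3)(0.263)² = 1.740 kg·m²; I_B = ½(24.8)(0.341)² = 1.442 kg·m².
Taking A's sense as positive: L = (1.740)(2750) + (1.442)(2770) = 8778 kg·m²·rpm.
Combined I = 1.740 + 1.442 = 3.181 kg·m².
ω_f = L / I = 8778 / 3.181 = 2759 rpm.
KE_i = ½ΣIω² = 1.328e+05 J; KE_f = ½(3.181)(288.9)² = 1.328e+05 J.

ΔKE lost ≈ 1.73 J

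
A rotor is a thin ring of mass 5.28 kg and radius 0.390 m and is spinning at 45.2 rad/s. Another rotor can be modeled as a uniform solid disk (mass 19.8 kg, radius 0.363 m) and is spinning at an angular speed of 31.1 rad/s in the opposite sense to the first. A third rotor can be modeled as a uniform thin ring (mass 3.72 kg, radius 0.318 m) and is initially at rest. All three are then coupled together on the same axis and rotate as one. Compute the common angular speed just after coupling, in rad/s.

|ω_f| ≈ 1.72 rad/s

No external torque acts about the common axis, so total angular momentum is conserved.
Moments of inertia: I_A = (5.28)(0.390)² = 0.8031 kg·m²; I_B = ½(19.8)(0.363)² = 1.305 kg·m²; I_C = (3.72)(0.318)² = 0.3762 kg·m².
Taking A's sense as positive: L = (0.8031)(45.2) − (1.305)(31.1) = -4.271 kg·m²·rad/s.
Combined I = 0.8031 + 1.305 + 0.3762 = 2.484 kg·m².
ω_f = L / I = -4.271 / 2.484 = -1.719 rad/s.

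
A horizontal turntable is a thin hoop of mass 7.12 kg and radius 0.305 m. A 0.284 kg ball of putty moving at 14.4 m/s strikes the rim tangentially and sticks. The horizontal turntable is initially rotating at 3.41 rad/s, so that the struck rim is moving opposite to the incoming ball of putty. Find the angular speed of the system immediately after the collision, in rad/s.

About the axle the impulsive forces during the collision are internal, so angular momentum about that axis is conserved.
I_p = (7.12)(0.305)² = 0.6623 kg·m². Taking the sense of the ball of putty's angular momentum as positive, L_{ball} = m v R = (0.284)(14.4)(0.305) = 1.247 kg·m²/s.
L_i = −I_p ω_p + m v R = −(0.6623)(3.41) + 1.247 = -1.011 kg·m²/s.
After sticking, I_f = I_p + m R² = 0.6623 + (0.284)(0.305)² = 0.6888 kg·m².
ω_f = L_i / I_f = -1.011 / 0.6888 = -1.468 rad/s.

|ω_f| ≈ 1.47 rad/s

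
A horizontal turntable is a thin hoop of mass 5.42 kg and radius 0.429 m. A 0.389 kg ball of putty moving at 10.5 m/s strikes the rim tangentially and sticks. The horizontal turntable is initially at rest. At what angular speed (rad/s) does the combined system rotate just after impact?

About the axle the impulsive forces during the collision are internal, so angular momentum about that axis is conserved.
I_p = (5.42)(0.429)² = 0.9975 kg·m². Taking the sense of the ball of putty's angular momentum as positive, L_{ball} = m v R = (0.389)(10.5)(0.429) = 1.752 kg·m²/s.
L_i = 0 + 1.752 = 1.752 kg·m²/s.
After sticking, I_f = I_p + m R² = 0.9975 + (0.389)(0.429)² = 1.069 kg·m².
ω_f = L_i / I_f = 1.752 / 1.069 = 1.639 rad/s.

|ω_f| ≈ 1.64 rad/s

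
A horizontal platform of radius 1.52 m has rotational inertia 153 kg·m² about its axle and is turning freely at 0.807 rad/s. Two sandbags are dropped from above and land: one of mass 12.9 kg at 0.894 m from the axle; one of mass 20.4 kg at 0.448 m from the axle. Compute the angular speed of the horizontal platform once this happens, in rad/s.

The added mass arrives with no angular momentum about the axle, and any external torque about the axle is negligible, so the system's angular momentum is conserved.
Added inertia Σmr² = (12.9)(0.894)² + (20.4)(0.448)² = 14.40 kg·m²; I_f = 153.0 + 14.40 = 167.4 kg·m².
ω_f = I_p ω_i / I_f = (153.0)(0.807) / 167.4 = 0.7376 rad/s.

ω_f ≈ 0.738 rad/s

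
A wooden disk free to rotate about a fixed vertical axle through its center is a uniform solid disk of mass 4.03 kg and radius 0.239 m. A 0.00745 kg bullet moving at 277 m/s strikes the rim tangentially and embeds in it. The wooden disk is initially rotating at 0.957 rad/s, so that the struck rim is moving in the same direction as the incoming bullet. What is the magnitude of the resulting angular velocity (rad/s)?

|ω_f| ≈ 5.22 rad/s

The axle reaction passes through the axle and exerts no torque about it; angular momentum about the axle is conserved through the impact.
I_p = ½(4.03)(0.239)² = 0.1151 kg·m². Taking the sense of the bullet's angular momentum as positive, L_{bullet} = m v R = (0.00745)(277)(0.239) = 0.4932 kg·m²/s.
L_i = +I_p ω_p + m v R = +(0.1151)(0.957) + 0.4932 = 0.6034 kg·m²/s.
After sticking, I_f = I_p + m R² = 0.1151 + (0.00745)(0.239)² = 0.1155 kg·m².
ω_f = L_i / I_f = 0.6034 / 0.1155 = 5.223 rad/s.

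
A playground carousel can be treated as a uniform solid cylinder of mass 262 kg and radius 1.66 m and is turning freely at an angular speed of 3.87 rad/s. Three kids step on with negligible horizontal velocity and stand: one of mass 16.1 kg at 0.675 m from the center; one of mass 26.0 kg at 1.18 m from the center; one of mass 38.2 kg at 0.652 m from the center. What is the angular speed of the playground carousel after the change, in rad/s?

No external torque acts about the center; L_before = L_after.
I_p = ½(262)(1.66)² = 361.0 kg·m².
Added inertia Σmr² = (16.1)(0.675)² + (26.0)(1.18)² + (38.2)(0.652)² = 59.78 kg·m²; I_f = 361.0 + 59.78 = 420.8 kg·m².
ω_f = I_p ω_i / I_f = (361.0)(3.87) / 420.8 = 3.320 rad/s.

ω_f ≈ 3.32 rad/s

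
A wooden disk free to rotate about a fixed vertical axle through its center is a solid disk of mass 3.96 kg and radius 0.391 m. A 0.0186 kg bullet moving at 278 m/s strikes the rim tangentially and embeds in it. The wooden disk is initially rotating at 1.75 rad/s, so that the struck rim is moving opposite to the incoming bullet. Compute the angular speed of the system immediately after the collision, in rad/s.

|ω_f| ≈ 4.88 rad/s

The axle reaction passes through the axle and exerts no torque about it; angular momentum about the axle is conserved through the impact.
I_p = ½(3.96)(0.391)² = 0.3027 kg·m². Taking the sense of the bullet's angular momentum as positive, L_{bullet} = m v R = (0.0186)(278)(0.391) = 2.022 kg·m²/s.
L_i = −I_p ω_p + m v R = −(0.3027)(1.75) + 2.022 = 1.492 kg·m²/s.
After sticking, I_f = I_p + m R² = 0.3027 + (0.0186)(0.391)² = 0.3055 kg·m².
ω_f = L_i / I_f = 1.492 / 0.3055 = 4.883 rad/s.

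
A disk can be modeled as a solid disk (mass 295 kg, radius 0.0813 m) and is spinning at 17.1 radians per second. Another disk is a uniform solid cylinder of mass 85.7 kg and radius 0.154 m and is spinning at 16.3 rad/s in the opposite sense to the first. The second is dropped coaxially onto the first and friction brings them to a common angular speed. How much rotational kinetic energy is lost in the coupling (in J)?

The coupling torques are internal; angular momentum about the shared axis is conserved.
Moments of inertia: I_A = ½(295)(0.0813)² = 0.9749 kg·m²; I_B = ½(85.7)(0.154)² = 1.016 kg·m².
Taking A's sense as positive: L = (0.9749)(17.1) − (1.016)(16.3) = 0.1067 kg·m²·rad/s.
Combined I = 0.9749 + 1.016 = 1.991 kg·m².
ω_f = L / I = 0.1067 / 1.991 = 0.05360 rad/s.
KE_i = ½ΣIω² = 277.5 J; KE_f = ½(1.991)(0.05360)² = 0.002861 J.

ΔKE lost ≈ 278 J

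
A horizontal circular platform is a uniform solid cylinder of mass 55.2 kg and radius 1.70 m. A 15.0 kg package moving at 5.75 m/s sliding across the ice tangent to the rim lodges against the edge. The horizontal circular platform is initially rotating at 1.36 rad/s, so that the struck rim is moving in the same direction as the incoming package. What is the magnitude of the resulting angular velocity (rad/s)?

About the central axle the impulsive forces during the collision are internal, so angular momentum about that axis is conserved.
I_p = ½(55.2)(1.70)² = 79.76 kg·m². Taking the sense of the package's angular momentum as positive, L_{package} = m v R = (15.0)(5.75)(1.70) = 146.6 kg·m²/s.
L_i = +I_p ω_p + m v R = +(79.76)(1.36) + 146.6 = 255.1 kg·m²/s.
After sticking, I_f = I_p + m R² = 79.76 + (15.0)(1.70)² = 123.1 kg·m².
ω_f = L_i / I_f = 255.1 / 123.1 = 2.072 rad/s.

|ω_f| ≈ 2.07 rad/s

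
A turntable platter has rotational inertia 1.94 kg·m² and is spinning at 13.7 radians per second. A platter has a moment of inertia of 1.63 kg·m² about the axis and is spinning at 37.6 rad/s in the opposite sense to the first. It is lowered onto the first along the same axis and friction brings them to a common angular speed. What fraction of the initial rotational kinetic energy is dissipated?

No external torque acts about the common axis, so total angular momentum is conserved.
Taking A's sense as positive: L = (1.940)(13.7) − (1.630)(37.6) = -34.71 kg·m²·rad/s.
Combined I = 1.940 + 1.630 = 3.570 kg·m².
ω_f = L / I = -34.71 / 3.570 = -9.723 rad/s.
KE_i = ½ΣIω² = 1334 J; KE_f = ½(3.570)(9.723)² = 168.7 J.
Fraction dissipated = (KE_i − KE_f)/KE_i = 0.8735.

fraction ≈ 0.874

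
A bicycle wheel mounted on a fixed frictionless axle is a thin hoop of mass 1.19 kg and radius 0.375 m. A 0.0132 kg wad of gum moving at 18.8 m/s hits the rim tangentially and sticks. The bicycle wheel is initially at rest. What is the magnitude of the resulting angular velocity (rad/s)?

|ω_f| ≈ 0.550 rad/s

About the axle the impulsive forces during the collision are internal, so angular momentum about that axis is conserved.
I_p = (1.19)(0.375)² = 0.1673 kg·m². Taking the sense of the wad of gum's angular momentum as positive, L_{wad} = m v R = (0.0132)(18.8)(0.375) = 0.09306 kg·m²/s.
L_i = 0 + 0.09306 = 0.09306 kg·m²/s.
After sticking, I_f = I_p + m R² = 0.1673 + (0.0132)(0.375)² = 0.1692 kg·m².
ω_f = L_i / I_f = 0.09306 / 0.1692 = 0.5500 rad/s.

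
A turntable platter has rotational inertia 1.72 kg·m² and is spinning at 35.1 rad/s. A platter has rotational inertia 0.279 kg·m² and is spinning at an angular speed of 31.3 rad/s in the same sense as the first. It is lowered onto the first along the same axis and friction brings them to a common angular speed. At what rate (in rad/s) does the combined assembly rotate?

No external torque acts about the common axis, so total angular momentum is conserved.
Taking A's sense as positive: L = (1.720)(35.1) + (0.2790)(31.3) = 69.10 kg·m²·rad/s.
Combined I = 1.720 + 0.2790 = 1.999 kg·m².
ω_f = L / I = 69.10 / 1.999 = 34.57 rad/s.

|ω_f| ≈ 34.6 rad/s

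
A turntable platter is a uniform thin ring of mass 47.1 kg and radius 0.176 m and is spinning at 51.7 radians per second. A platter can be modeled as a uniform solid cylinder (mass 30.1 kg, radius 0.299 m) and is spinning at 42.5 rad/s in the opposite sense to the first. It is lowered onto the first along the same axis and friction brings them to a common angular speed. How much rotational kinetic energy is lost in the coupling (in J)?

ΔKE lost ≈ 3110 J

No external torque acts about the common axis, so total angular momentum is conserved.
Moments of inertia: I_A = (47.1)(0.176)² = 1.459 kg·m²; I_B = ½(30.1)(0.299)² = 1.345 kg·m².
Taking A's sense as positive: L = (1.459)(51.7) − (1.345)(42.5) = 18.25 kg·m²·rad/s.
Combined I = 1.459 + 1.345 = 2.804 kg·m².
ω_f = L / I = 18.25 / 2.804 = 6.506 rad/s.
KE_i = ½ΣIω² = 3165 J; KE_f = ½(2.804)(6.506)² = 59.35 J.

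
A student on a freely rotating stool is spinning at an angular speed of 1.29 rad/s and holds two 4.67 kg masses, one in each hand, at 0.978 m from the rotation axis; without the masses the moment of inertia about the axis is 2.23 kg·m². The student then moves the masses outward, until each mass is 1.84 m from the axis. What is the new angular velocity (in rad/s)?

Angular momentum about the spin axis is conserved since the torque about it is zero.
I₁ = 2.23 + 2(4.67)(0.978)² = 11.16 kg·m²; I₂ = 2.23 + 2(4.67)(1.84)² = 33.85 kg·m².
ω₂ = I₁ω₁ / I₂ = (11.16)(1.29 rad/s) / (33.85) = 0.4254 rad/s.

ω₂ ≈ 0.425 rad/s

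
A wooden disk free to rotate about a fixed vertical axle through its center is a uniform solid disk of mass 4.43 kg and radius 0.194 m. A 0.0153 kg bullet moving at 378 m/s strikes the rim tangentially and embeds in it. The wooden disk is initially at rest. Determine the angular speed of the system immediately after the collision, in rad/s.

About the axle the impulsive forces during the collision are internal, so angular momentum about that axis is conserved.
I_p = ½(4.43)(0.194)² = 0.08336 kg·m². Taking the sense of the bullet's angular momentum as positive, L_{bullet} = m v R = (0.0153)(378)(0.194) = 1.122 kg·m²/s.
L_i = 0 + 1.122 = 1.122 kg·m²/s.
After sticking, I_f = I_p + m R² = 0.08336 + (0.0153)(0.194)² = 0.08394 kg·m².
ω_f = L_i / I_f = 1.122 / 0.08394 = 13.37 rad/s.

|ω_f| ≈ 13.4 rad/s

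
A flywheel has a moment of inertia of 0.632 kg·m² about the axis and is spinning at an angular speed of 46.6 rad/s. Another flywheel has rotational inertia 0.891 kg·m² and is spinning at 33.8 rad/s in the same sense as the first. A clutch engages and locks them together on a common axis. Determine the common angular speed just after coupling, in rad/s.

|ω_f| ≈ 39.1 rad/s

No external torque acts about the common axis, so total angular momentum is conserved.
Taking A's sense as positive: L = (0.6320)(46.6) + (0.8910)(33.8) = 59.57 kg·m²·rad/s.
Combined I = 0.6320 + 0.8910 = 1.523 kg·m².
ω_f = L / I = 59.57 / 1.523 = 39.11 rad/s.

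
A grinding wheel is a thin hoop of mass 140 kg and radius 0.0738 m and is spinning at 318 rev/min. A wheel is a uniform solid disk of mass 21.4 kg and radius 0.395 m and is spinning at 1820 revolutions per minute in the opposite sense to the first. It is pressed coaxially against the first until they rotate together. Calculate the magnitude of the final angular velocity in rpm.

No external torque acts about the common axis, so total angular momentum is conserved.
Moments of inertia: I_A = (140)(0.0738)² = 0.7625 kg·m²; I_B = ½(21.4)(0.395)² = 1.669 kg·m².
Taking A's sense as positive: L = (0.7625)(318) − (1.669)(1820) = -2796 kg·m²·rpm.
Combined I = 0.7625 + 1.669 = 2.432 kg·m².
ω_f = L / I = -2796 / 2.432 = -1150 rpm.

|ω_f| ≈ 1150 rpm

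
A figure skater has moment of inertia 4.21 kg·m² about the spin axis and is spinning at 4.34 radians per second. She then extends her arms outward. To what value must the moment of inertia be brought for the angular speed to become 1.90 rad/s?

I₂ ≈ 9.62 kg·m²

No external torque acts about the spin axis, so angular momentum is conserved.
I₂ = I₁ω₁ / ω₂ = (4.21)(4.34) / (1.90) = 9.617 kg·m².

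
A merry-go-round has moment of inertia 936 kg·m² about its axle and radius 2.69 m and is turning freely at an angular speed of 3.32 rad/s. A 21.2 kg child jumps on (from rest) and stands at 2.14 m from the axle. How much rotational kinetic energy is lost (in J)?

energy lost ≈ 485 J

No external torque acts about the axle; L_before = L_after.
Added inertia Σmr² = (21.2)(2.14)² = 97.09 kg·m²; I_f = 936.0 + 97.09 = 1033 kg·m².
ω_f = I_p ω_i / I_f = (936.0)(3.32) / 1033 = 3.008 rad/s.
KE_i = ½(936.0)(3.320 rad/s)² = 5158 J; KE_f = ½(1033)(3.008)² = 4674 J.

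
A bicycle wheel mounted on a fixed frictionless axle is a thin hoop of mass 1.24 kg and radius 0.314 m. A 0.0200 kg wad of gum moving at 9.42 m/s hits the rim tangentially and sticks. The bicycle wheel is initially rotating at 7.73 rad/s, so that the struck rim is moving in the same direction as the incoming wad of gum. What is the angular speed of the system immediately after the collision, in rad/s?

|ω_f| ≈ 8.08 rad/s

The axle reaction passes through the axle and exerts no torque about it; angular momentum about the axle is conserved through the impact.
I_p = (1.24)(0.314)² = 0.1223 kg·m². Taking the sense of the wad of gum's angular momentum as positive, L_{wad} = m v R = (0.0200)(9.42)(0.314) = 0.05916 kg·m²/s.
L_i = +I_p ω_p + m v R = +(0.1223)(7.73) + 0.05916 = 1.004 kg·m²/s.
After sticking, I_f = I_p + m R² = 0.1223 + (0.0200)(0.314)² = 0.1242 kg·m².
ω_f = L_i / I_f = 1.004 / 0.1242 = 8.083 rad/s.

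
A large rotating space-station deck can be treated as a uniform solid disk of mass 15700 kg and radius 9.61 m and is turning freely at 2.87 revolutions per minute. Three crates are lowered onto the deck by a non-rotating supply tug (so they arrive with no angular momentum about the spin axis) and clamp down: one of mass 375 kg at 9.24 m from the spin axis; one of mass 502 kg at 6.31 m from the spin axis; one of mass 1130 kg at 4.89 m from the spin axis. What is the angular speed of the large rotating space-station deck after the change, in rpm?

No external torque acts about the spin axis; L_before = L_after.
I_p = ½(15700)(9.61)² = 7.250e+05 kg·m².
Added inertia Σmr² = (375)(9.24)² + (502)(6.31)² + (1130)(4.89)² = 79020 kg·m²; I_f = 7.250e+05 + 79020 = 8.040e+05 kg·m².
ω_f = I_p ω_i / I_f = (7.250e+05)(2.87) / 8.040e+05 = 2.588 rpm.

ω_f ≈ 2.59 rpm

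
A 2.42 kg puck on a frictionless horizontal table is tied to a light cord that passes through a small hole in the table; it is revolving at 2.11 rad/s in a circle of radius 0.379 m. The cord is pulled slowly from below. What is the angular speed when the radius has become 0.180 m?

ω₂ ≈ 9.35 rad/s

The constraining force is radial, so m r² ω about the center is conserved.
ω₂ = ω₁ (r₁/r₂)² = (2.11)(0.379/0.180)² = 9.354 rad/s.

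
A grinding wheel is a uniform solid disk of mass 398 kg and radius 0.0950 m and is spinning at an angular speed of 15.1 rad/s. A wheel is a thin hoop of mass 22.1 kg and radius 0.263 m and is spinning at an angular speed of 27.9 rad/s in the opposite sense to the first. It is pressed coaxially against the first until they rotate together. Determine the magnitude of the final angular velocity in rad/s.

The coupling torques are internal; angular momentum about the shared axis is conserved.
Moments of inertia: I_A = ½(398)(0.0950)² = 1.796 kg·m²; I_B = (22.1)(0.263)² = 1.529 kg·m².
Taking A's sense as positive: L = (1.796)(15.1) − (1.529)(27.9) = -15.53 kg·m²·rad/s.
Combined I = 1.796 + 1.529 = 3.325 kg·m².
ω_f = L / I = -15.53 / 3.325 = -4.671 rad/s.

|ω_f| ≈ 4.67 rad/s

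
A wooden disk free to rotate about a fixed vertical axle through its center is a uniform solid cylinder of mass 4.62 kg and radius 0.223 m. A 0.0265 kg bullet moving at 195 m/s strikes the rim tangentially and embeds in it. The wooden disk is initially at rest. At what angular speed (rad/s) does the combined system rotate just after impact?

About the axle the impulsive forces during the collision are internal, so angular momentum about that axis is conserved.
I_p = ½(4.62)(0.223)² = 0.1149 kg·m². Taking the sense of the bullet's angular momentum as positive, L_{bullet} = m v R = (0.0265)(195)(0.223) = 1.152 kg·m²/s.
L_i = 0 + 1.152 = 1.152 kg·m²/s.
After sticking, I_f = I_p + m R² = 0.1149 + (0.0265)(0.223)² = 0.1162 kg·m².
ω_f = L_i / I_f = 1.152 / 0.1162 = 9.918 rad/s.

|ω_f| ≈ 9.92 rad/s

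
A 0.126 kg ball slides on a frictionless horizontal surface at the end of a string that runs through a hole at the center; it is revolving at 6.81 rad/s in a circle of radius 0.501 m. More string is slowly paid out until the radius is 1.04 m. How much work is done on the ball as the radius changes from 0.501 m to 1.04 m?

W ≈ -0.563 J

The constraining force is radial, so m r² ω about the center is conserved.
ω₂ = ω₁ (r₁/r₂)² = (6.81)(0.501/1.04)² = 1.580 rad/s.
W = ΔKE = ½m(v₂² − v₁²) = -0.5632 J.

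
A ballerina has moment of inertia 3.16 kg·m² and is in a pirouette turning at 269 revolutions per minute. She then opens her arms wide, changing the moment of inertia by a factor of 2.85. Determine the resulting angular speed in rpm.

ω₂ ≈ 94.4 rpm

Angular momentum about the spin axis is conserved since the torque about it is zero.
I₂ = 2.85 × 3.16 = 9.006 kg·m².
ω₂ = I₁ω₁ / I₂ = (3.160)(269 rpm) / (9.006) = 94.39 rpm.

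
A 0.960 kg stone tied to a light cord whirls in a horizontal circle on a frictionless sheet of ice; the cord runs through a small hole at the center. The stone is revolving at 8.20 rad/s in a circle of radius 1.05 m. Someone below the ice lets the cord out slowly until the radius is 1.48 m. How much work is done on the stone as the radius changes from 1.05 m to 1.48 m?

W ≈ -17.7 J

The constraining force is radial, so m r² ω about the center is conserved.
ω₂ = ω₁ (r₁/r₂)² = (8.20)(1.05/1.48)² = 4.127 rad/s.
W = ΔKE = ½m(v₂² − v₁²) = -17.67 J.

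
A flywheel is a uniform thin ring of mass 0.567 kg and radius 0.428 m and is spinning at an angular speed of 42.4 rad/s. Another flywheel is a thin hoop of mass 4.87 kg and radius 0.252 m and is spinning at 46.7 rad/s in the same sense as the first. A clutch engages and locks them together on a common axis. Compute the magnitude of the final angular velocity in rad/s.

|ω_f| ≈ 45.6 rad/s

The coupling torques are internal; angular momentum about the shared axis is conserved.
Moments of inertia: I_A = (0.567)(0.428)² = 0.1039 kg·m²; I_B = (4.87)(0.252)² = 0.3093 kg·m².
Taking A's sense as positive: L = (0.1039)(42.4) + (0.3093)(46.7) = 18.85 kg·m²·rad/s.
Combined I = 0.1039 + 0.3093 = 0.4131 kg·m².
ω_f = L / I = 18.85 / 0.4131 = 45.62 rad/s.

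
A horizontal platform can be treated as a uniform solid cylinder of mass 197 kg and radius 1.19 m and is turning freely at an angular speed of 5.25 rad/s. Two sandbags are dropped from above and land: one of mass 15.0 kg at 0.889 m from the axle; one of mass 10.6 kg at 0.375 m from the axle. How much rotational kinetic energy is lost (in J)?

energy lost ≈ 168 J

The added mass arrives with no angular momentum about the axle, and any external torque about the axle is negligible, so the system's angular momentum is conserved.
I_p = ½(197)(1.19)² = 139.5 kg·m².
Added inertia Σmr² = (15.0)(0.889)² + (10.6)(0.375)² = 13.35 kg·m²; I_f = 139.5 + 13.35 = 152.8 kg·m².
ω_f = I_p ω_i / I_f = (139.5)(5.25) / 152.8 = 4.792 rad/s.
KE_i = ½(139.5)(5.250 rad/s)² = 1922 J; KE_f = ½(152.8)(4.792)² = 1754 J.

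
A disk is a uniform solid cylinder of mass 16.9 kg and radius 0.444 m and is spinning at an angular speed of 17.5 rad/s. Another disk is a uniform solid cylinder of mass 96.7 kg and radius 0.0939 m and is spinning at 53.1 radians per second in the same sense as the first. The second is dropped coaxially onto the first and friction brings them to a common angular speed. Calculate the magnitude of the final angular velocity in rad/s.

|ω_f| ≈ 24.8 rad/s

The coupling torques are internal; angular momentum about the shared axis is conserved.
Moments of inertia: I_A = ½(16.9)(0.444)² = 1.666 kg·m²; I_B = ½(96.7)(0.0939)² = 0.4263 kg·m².
Taking A's sense as positive: L = (1.666)(17.5) + (0.4263)(53.1) = 51.79 kg·m²·rad/s.
Combined I = 1.666 + 0.4263 = 2.092 kg·m².
ω_f = L / I = 51.79 / 2.092 = 24.75 rad/s.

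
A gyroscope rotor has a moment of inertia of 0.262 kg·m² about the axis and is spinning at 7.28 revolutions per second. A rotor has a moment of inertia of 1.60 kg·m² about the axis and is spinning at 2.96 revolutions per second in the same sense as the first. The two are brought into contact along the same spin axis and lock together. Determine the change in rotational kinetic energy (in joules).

ΔKE ≈ -82.9 J

No external torque acts about the common axis, so total angular momentum is conserved.
Taking A's sense as positive: L = (0.2620)(7.28) + (1.600)(2.96) = 6.643 kg·m²·rev/s.
Combined I = 0.2620 + 1.600 = 1.862 kg·m².
ω_f = L / I = 6.643 / 1.862 = 3.568 rev/s.
KE_i = ½ΣIω² = 550.8 J; KE_f = ½(1.862)(22.42)² = 467.9 J.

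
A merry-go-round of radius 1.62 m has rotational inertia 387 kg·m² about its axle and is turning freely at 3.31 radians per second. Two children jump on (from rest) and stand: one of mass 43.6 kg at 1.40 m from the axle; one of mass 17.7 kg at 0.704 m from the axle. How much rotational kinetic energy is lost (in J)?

energy lost ≈ 415 J

No external torque acts about the axle; L_before = L_after.
Added inertia Σmr² = (43.6)(1.40)² + (17.7)(0.704)² = 94.23 kg·m²; I_f = 387.0 + 94.23 = 481.2 kg·m².
ω_f = I_p ω_i / I_f = (387.0)(3.31) / 481.2 = 2.662 rad/s.
KE_i = ½(387.0)(3.310 rad/s)² = 2120 J; KE_f = ½(481.2)(2.662)² = 1705 J.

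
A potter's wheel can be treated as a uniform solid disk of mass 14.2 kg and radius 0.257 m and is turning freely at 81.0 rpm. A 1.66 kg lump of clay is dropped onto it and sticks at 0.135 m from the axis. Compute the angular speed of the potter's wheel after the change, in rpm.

The added mass arrives with no angular momentum about the axis, and any external torque about the axis is negligible, so the system's angular momentum is conserved.
I_p = ½(14.2)(0.257)² = 0.4689 kg·m².
Added inertia Σmr² = (1.66)(0.135)² = 0.03025 kg·m²; I_f = 0.4689 + 0.03025 = 0.4992 kg·m².
ω_f = I_p ω_i / I_f = (0.4689)(81.0) / 0.4992 = 76.09 rpm.

ω_f ≈ 76.1 rpm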